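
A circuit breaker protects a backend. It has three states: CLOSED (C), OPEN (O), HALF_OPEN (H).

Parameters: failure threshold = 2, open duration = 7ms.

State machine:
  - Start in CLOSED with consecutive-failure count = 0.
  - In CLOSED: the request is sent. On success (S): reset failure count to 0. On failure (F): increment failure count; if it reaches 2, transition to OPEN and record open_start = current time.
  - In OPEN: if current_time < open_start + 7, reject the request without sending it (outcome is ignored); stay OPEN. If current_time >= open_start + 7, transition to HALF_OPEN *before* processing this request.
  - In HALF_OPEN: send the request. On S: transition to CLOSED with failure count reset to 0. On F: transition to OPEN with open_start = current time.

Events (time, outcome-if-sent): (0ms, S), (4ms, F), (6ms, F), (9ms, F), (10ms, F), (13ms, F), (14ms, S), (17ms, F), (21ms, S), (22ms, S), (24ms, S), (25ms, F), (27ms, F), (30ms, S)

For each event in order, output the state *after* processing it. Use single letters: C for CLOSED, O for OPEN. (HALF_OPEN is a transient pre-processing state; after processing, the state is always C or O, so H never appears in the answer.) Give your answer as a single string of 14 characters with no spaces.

State after each event:
  event#1 t=0ms outcome=S: state=CLOSED
  event#2 t=4ms outcome=F: state=CLOSED
  event#3 t=6ms outcome=F: state=OPEN
  event#4 t=9ms outcome=F: state=OPEN
  event#5 t=10ms outcome=F: state=OPEN
  event#6 t=13ms outcome=F: state=OPEN
  event#7 t=14ms outcome=S: state=OPEN
  event#8 t=17ms outcome=F: state=OPEN
  event#9 t=21ms outcome=S: state=CLOSED
  event#10 t=22ms outcome=S: state=CLOSED
  event#11 t=24ms outcome=S: state=CLOSED
  event#12 t=25ms outcome=F: state=CLOSED
  event#13 t=27ms outcome=F: state=OPEN
  event#14 t=30ms outcome=S: state=OPEN

Answer: CCOOOOOOCCCCOO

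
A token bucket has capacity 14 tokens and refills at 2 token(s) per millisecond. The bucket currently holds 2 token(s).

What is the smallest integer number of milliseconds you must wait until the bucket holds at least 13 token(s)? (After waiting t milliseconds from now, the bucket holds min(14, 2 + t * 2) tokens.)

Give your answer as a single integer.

Need 2 + t * 2 >= 13, so t >= 11/2.
Smallest integer t = ceil(11/2) = 6.

Answer: 6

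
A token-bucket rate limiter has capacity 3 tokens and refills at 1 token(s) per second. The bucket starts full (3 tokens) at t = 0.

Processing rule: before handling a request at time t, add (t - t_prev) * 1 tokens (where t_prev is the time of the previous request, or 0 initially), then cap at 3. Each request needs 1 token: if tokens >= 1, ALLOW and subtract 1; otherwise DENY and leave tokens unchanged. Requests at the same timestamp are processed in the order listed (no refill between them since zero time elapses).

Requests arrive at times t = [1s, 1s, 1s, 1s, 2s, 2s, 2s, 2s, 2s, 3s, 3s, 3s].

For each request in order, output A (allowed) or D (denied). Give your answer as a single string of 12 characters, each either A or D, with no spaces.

Simulating step by step:
  req#1 t=1s: ALLOW
  req#2 t=1s: ALLOW
  req#3 t=1s: ALLOW
  req#4 t=1s: DENY
  req#5 t=2s: ALLOW
  req#6 t=2s: DENY
  req#7 t=2s: DENY
  req#8 t=2s: DENY
  req#9 t=2s: DENY
  req#10 t=3s: ALLOW
  req#11 t=3s: DENY
  req#12 t=3s: DENY

Answer: AAADADDDDADD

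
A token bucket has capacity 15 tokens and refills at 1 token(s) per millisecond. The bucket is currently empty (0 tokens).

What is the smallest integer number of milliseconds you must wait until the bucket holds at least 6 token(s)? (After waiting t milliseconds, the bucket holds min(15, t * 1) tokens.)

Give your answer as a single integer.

Need t * 1 >= 6, so t >= 6/1.
Smallest integer t = ceil(6/1) = 6.

Answer: 6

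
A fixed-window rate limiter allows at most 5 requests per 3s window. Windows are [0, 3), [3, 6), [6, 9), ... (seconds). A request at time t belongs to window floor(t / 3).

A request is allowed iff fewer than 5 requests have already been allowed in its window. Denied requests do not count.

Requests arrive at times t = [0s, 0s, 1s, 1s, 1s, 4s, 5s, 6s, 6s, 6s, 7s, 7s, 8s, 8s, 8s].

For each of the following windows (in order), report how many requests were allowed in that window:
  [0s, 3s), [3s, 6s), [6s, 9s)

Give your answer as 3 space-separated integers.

Processing requests:
  req#1 t=0s (window 0): ALLOW
  req#2 t=0s (window 0): ALLOW
  req#3 t=1s (window 0): ALLOW
  req#4 t=1s (window 0): ALLOW
  req#5 t=1s (window 0): ALLOW
  req#6 t=4s (window 1): ALLOW
  req#7 t=5s (window 1): ALLOW
  req#8 t=6s (window 2): ALLOW
  req#9 t=6s (window 2): ALLOW
  req#10 t=6s (window 2): ALLOW
  req#11 t=7s (window 2): ALLOW
  req#12 t=7s (window 2): ALLOW
  req#13 t=8s (window 2): DENY
  req#14 t=8s (window 2): DENY
  req#15 t=8s (window 2): DENY

Allowed counts by window: 5 2 5

Answer: 5 2 5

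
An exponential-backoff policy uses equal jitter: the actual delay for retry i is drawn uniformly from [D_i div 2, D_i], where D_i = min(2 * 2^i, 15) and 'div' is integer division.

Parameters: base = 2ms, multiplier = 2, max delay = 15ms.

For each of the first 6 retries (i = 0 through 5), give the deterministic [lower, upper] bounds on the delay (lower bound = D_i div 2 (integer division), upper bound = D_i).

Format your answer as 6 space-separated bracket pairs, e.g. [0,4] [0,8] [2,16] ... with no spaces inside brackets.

Computing bounds per retry:
  i=0: D_i=min(2*2^0,15)=2, bounds=[1,2]
  i=1: D_i=min(2*2^1,15)=4, bounds=[2,4]
  i=2: D_i=min(2*2^2,15)=8, bounds=[4,8]
  i=3: D_i=min(2*2^3,15)=15, bounds=[7,15]
  i=4: D_i=min(2*2^4,15)=15, bounds=[7,15]
  i=5: D_i=min(2*2^5,15)=15, bounds=[7,15]

Answer: [1,2] [2,4] [4,8] [7,15] [7,15] [7,15]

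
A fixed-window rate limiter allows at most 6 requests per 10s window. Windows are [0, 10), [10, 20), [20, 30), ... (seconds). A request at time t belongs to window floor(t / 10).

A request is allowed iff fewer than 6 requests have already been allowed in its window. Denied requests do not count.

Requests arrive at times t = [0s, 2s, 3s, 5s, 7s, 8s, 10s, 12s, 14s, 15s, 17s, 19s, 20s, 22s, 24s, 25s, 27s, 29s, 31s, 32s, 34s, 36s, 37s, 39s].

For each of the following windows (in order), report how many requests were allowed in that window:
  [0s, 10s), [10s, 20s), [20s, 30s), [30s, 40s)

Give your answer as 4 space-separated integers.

Processing requests:
  req#1 t=0s (window 0): ALLOW
  req#2 t=2s (window 0): ALLOW
  req#3 t=3s (window 0): ALLOW
  req#4 t=5s (window 0): ALLOW
  req#5 t=7s (window 0): ALLOW
  req#6 t=8s (window 0): ALLOW
  req#7 t=10s (window 1): ALLOW
  req#8 t=12s (window 1): ALLOW
  req#9 t=14s (window 1): ALLOW
  req#10 t=15s (window 1): ALLOW
  req#11 t=17s (window 1): ALLOW
  req#12 t=19s (window 1): ALLOW
  req#13 t=20s (window 2): ALLOW
  req#14 t=22s (window 2): ALLOW
  req#15 t=24s (window 2): ALLOW
  req#16 t=25s (window 2): ALLOW
  req#17 t=27s (window 2): ALLOW
  req#18 t=29s (window 2): ALLOW
  req#19 t=31s (window 3): ALLOW
  req#20 t=32s (window 3): ALLOW
  req#21 t=34s (window 3): ALLOW
  req#22 t=36s (window 3): ALLOW
  req#23 t=37s (window 3): ALLOW
  req#24 t=39s (window 3): ALLOW

Allowed counts by window: 6 6 6 6

Answer: 6 6 6 6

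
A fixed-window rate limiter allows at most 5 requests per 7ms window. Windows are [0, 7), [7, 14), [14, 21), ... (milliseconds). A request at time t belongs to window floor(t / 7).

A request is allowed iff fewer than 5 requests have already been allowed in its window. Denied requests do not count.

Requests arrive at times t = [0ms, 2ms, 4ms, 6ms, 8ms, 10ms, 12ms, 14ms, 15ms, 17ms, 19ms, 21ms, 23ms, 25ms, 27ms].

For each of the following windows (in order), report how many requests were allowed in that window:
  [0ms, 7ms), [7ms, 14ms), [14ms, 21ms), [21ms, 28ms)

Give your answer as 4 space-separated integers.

Processing requests:
  req#1 t=0ms (window 0): ALLOW
  req#2 t=2ms (window 0): ALLOW
  req#3 t=4ms (window 0): ALLOW
  req#4 t=6ms (window 0): ALLOW
  req#5 t=8ms (window 1): ALLOW
  req#6 t=10ms (window 1): ALLOW
  req#7 t=12ms (window 1): ALLOW
  req#8 t=14ms (window 2): ALLOW
  req#9 t=15ms (window 2): ALLOW
  req#10 t=17ms (window 2): ALLOW
  req#11 t=19ms (window 2): ALLOW
  req#12 t=21ms (window 3): ALLOW
  req#13 t=23ms (window 3): ALLOW
  req#14 t=25ms (window 3): ALLOW
  req#15 t=27ms (window 3): ALLOW

Allowed counts by window: 4 3 4 4

Answer: 4 3 4 4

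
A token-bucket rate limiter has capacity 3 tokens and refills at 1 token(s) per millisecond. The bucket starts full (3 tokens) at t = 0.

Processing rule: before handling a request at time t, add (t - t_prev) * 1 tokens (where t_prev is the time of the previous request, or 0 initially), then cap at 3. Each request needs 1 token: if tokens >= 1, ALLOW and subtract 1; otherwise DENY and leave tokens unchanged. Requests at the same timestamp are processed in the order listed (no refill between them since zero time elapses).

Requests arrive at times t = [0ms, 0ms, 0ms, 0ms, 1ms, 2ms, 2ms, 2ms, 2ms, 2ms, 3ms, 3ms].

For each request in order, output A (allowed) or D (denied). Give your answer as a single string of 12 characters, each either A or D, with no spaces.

Answer: AAADAADDDDAD

Derivation:
Simulating step by step:
  req#1 t=0ms: ALLOW
  req#2 t=0ms: ALLOW
  req#3 t=0ms: ALLOW
  req#4 t=0ms: DENY
  req#5 t=1ms: ALLOW
  req#6 t=2ms: ALLOW
  req#7 t=2ms: DENY
  req#8 t=2ms: DENY
  req#9 t=2ms: DENY
  req#10 t=2ms: DENY
  req#11 t=3ms: ALLOW
  req#12 t=3ms: DENY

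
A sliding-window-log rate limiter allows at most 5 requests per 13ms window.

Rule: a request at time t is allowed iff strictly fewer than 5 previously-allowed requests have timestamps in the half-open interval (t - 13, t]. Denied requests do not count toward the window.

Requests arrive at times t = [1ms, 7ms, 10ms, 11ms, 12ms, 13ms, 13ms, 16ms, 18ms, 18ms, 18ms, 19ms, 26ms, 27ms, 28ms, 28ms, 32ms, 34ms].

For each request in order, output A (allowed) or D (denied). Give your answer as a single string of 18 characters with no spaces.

Tracking allowed requests in the window:
  req#1 t=1ms: ALLOW
  req#2 t=7ms: ALLOW
  req#3 t=10ms: ALLOW
  req#4 t=11ms: ALLOW
  req#5 t=12ms: ALLOW
  req#6 t=13ms: DENY
  req#7 t=13ms: DENY
  req#8 t=16ms: ALLOW
  req#9 t=18ms: DENY
  req#10 t=18ms: DENY
  req#11 t=18ms: DENY
  req#12 t=19ms: DENY
  req#13 t=26ms: ALLOW
  req#14 t=27ms: ALLOW
  req#15 t=28ms: ALLOW
  req#16 t=28ms: ALLOW
  req#17 t=32ms: ALLOW
  req#18 t=34ms: DENY

Answer: AAAAADDADDDDAAAAAD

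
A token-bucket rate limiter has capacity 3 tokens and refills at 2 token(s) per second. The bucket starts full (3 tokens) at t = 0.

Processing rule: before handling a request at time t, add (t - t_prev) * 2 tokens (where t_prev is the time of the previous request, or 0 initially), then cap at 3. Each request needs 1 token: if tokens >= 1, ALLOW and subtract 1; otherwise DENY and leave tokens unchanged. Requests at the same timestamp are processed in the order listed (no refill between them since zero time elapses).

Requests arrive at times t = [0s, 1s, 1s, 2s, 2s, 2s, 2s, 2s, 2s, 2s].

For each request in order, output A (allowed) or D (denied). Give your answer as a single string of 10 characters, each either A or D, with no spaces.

Simulating step by step:
  req#1 t=0s: ALLOW
  req#2 t=1s: ALLOW
  req#3 t=1s: ALLOW
  req#4 t=2s: ALLOW
  req#5 t=2s: ALLOW
  req#6 t=2s: ALLOW
  req#7 t=2s: DENY
  req#8 t=2s: DENY
  req#9 t=2s: DENY
  req#10 t=2s: DENY

Answer: AAAAAADDDD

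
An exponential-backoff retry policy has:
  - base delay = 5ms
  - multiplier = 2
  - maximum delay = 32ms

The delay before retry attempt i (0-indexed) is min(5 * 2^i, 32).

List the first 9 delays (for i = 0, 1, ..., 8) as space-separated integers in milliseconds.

Answer: 5 10 20 32 32 32 32 32 32

Derivation:
Computing each delay:
  i=0: min(5*2^0, 32) = 5
  i=1: min(5*2^1, 32) = 10
  i=2: min(5*2^2, 32) = 20
  i=3: min(5*2^3, 32) = 32
  i=4: min(5*2^4, 32) = 32
  i=5: min(5*2^5, 32) = 32
  i=6: min(5*2^6, 32) = 32
  i=7: min(5*2^7, 32) = 32
  i=8: min(5*2^8, 32) = 32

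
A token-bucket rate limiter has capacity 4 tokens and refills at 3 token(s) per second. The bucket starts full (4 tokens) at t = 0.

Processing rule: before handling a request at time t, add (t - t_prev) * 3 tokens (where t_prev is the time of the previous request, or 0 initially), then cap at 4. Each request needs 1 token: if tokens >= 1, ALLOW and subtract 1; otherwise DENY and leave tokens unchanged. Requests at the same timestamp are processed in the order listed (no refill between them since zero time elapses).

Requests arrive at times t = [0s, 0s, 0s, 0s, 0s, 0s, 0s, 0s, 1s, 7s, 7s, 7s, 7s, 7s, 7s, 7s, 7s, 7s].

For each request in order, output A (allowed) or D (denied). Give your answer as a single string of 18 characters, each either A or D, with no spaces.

Answer: AAAADDDDAAAAADDDDD

Derivation:
Simulating step by step:
  req#1 t=0s: ALLOW
  req#2 t=0s: ALLOW
  req#3 t=0s: ALLOW
  req#4 t=0s: ALLOW
  req#5 t=0s: DENY
  req#6 t=0s: DENY
  req#7 t=0s: DENY
  req#8 t=0s: DENY
  req#9 t=1s: ALLOW
  req#10 t=7s: ALLOW
  req#11 t=7s: ALLOW
  req#12 t=7s: ALLOW
  req#13 t=7s: ALLOW
  req#14 t=7s: DENY
  req#15 t=7s: DENY
  req#16 t=7s: DENY
  req#17 t=7s: DENY
  req#18 t=7s: DENY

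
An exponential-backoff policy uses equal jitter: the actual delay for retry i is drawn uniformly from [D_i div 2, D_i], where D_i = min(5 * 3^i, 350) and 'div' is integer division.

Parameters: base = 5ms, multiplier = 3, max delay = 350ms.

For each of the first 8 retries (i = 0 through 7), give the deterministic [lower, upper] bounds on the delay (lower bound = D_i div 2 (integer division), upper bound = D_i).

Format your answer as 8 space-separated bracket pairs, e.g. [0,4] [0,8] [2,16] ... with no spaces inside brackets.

Answer: [2,5] [7,15] [22,45] [67,135] [175,350] [175,350] [175,350] [175,350]

Derivation:
Computing bounds per retry:
  i=0: D_i=min(5*3^0,350)=5, bounds=[2,5]
  i=1: D_i=min(5*3^1,350)=15, bounds=[7,15]
  i=2: D_i=min(5*3^2,350)=45, bounds=[22,45]
  i=3: D_i=min(5*3^3,350)=135, bounds=[67,135]
  i=4: D_i=min(5*3^4,350)=350, bounds=[175,350]
  i=5: D_i=min(5*3^5,350)=350, bounds=[175,350]
  i=6: D_i=min(5*3^6,350)=350, bounds=[175,350]
  i=7: D_i=min(5*3^7,350)=350, bounds=[175,350]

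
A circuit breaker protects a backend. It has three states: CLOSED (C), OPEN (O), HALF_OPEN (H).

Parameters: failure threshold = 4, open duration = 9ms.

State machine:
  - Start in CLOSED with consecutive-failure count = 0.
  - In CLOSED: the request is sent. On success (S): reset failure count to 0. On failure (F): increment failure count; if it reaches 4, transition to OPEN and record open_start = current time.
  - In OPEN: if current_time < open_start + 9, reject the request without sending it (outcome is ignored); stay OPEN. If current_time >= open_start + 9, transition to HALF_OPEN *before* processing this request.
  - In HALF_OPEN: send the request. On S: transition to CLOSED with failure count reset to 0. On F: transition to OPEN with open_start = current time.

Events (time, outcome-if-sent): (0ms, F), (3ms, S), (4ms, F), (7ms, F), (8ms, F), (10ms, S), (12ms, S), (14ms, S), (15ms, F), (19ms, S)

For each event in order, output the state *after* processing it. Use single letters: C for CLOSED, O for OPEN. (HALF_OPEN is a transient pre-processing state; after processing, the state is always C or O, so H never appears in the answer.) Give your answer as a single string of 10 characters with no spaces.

Answer: CCCCCCCCCC

Derivation:
State after each event:
  event#1 t=0ms outcome=F: state=CLOSED
  event#2 t=3ms outcome=S: state=CLOSED
  event#3 t=4ms outcome=F: state=CLOSED
  event#4 t=7ms outcome=F: state=CLOSED
  event#5 t=8ms outcome=F: state=CLOSED
  event#6 t=10ms outcome=S: state=CLOSED
  event#7 t=12ms outcome=S: state=CLOSED
  event#8 t=14ms outcome=S: state=CLOSED
  event#9 t=15ms outcome=F: state=CLOSED
  event#10 t=19ms outcome=S: state=CLOSED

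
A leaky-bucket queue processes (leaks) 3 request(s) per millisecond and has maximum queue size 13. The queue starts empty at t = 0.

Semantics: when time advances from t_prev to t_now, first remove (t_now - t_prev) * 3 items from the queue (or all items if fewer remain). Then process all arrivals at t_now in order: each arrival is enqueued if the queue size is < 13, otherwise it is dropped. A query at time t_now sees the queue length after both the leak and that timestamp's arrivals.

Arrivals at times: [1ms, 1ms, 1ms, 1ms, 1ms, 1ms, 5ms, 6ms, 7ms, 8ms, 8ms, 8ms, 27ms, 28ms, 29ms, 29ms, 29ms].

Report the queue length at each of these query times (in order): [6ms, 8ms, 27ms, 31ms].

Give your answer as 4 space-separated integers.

Queue lengths at query times:
  query t=6ms: backlog = 1
  query t=8ms: backlog = 3
  query t=27ms: backlog = 1
  query t=31ms: backlog = 0

Answer: 1 3 1 0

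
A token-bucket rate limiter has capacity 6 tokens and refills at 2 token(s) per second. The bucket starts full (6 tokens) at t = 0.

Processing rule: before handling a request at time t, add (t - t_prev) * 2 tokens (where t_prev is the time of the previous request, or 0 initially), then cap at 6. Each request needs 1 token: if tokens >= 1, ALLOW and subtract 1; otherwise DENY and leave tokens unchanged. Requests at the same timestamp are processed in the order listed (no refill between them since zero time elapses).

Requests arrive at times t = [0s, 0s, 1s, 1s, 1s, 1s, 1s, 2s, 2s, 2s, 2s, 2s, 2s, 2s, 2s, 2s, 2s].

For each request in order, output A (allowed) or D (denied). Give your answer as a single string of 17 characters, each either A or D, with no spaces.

Answer: AAAAAAAAAADDDDDDD

Derivation:
Simulating step by step:
  req#1 t=0s: ALLOW
  req#2 t=0s: ALLOW
  req#3 t=1s: ALLOW
  req#4 t=1s: ALLOW
  req#5 t=1s: ALLOW
  req#6 t=1s: ALLOW
  req#7 t=1s: ALLOW
  req#8 t=2s: ALLOW
  req#9 t=2s: ALLOW
  req#10 t=2s: ALLOW
  req#11 t=2s: DENY
  req#12 t=2s: DENY
  req#13 t=2s: DENY
  req#14 t=2s: DENY
  req#15 t=2s: DENY
  req#16 t=2s: DENY
  req#17 t=2s: DENY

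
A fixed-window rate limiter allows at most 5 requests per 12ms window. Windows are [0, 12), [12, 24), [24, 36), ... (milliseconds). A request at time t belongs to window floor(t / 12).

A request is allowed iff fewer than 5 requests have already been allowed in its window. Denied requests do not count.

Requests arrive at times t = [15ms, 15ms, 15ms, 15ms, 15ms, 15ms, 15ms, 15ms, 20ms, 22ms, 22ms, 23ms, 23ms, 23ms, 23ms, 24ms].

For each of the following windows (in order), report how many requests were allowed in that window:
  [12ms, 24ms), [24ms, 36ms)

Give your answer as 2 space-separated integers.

Answer: 5 1

Derivation:
Processing requests:
  req#1 t=15ms (window 1): ALLOW
  req#2 t=15ms (window 1): ALLOW
  req#3 t=15ms (window 1): ALLOW
  req#4 t=15ms (window 1): ALLOW
  req#5 t=15ms (window 1): ALLOW
  req#6 t=15ms (window 1): DENY
  req#7 t=15ms (window 1): DENY
  req#8 t=15ms (window 1): DENY
  req#9 t=20ms (window 1): DENY
  req#10 t=22ms (window 1): DENY
  req#11 t=22ms (window 1): DENY
  req#12 t=23ms (window 1): DENY
  req#13 t=23ms (window 1): DENY
  req#14 t=23ms (window 1): DENY
  req#15 t=23ms (window 1): DENY
  req#16 t=24ms (window 2): ALLOW

Allowed counts by window: 5 1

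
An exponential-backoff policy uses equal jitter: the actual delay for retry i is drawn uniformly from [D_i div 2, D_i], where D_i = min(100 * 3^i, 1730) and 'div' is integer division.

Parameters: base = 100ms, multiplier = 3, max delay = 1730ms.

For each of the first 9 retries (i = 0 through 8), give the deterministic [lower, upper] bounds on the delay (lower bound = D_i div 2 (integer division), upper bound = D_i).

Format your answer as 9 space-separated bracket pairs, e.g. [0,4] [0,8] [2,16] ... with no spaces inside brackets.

Answer: [50,100] [150,300] [450,900] [865,1730] [865,1730] [865,1730] [865,1730] [865,1730] [865,1730]

Derivation:
Computing bounds per retry:
  i=0: D_i=min(100*3^0,1730)=100, bounds=[50,100]
  i=1: D_i=min(100*3^1,1730)=300, bounds=[150,300]
  i=2: D_i=min(100*3^2,1730)=900, bounds=[450,900]
  i=3: D_i=min(100*3^3,1730)=1730, bounds=[865,1730]
  i=4: D_i=min(100*3^4,1730)=1730, bounds=[865,1730]
  i=5: D_i=min(100*3^5,1730)=1730, bounds=[865,1730]
  i=6: D_i=min(100*3^6,1730)=1730, bounds=[865,1730]
  i=7: D_i=min(100*3^7,1730)=1730, bounds=[865,1730]
  i=8: D_i=min(100*3^8,1730)=1730, bounds=[865,1730]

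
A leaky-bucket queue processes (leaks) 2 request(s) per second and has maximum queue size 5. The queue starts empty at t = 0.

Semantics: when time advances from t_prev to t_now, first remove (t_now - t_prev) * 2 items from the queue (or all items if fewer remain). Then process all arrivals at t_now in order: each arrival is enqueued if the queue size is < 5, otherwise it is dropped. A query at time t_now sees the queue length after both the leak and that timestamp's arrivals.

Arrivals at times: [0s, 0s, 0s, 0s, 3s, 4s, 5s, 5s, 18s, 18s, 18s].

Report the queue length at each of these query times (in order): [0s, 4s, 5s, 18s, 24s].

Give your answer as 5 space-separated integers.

Queue lengths at query times:
  query t=0s: backlog = 4
  query t=4s: backlog = 1
  query t=5s: backlog = 2
  query t=18s: backlog = 3
  query t=24s: backlog = 0

Answer: 4 1 2 3 0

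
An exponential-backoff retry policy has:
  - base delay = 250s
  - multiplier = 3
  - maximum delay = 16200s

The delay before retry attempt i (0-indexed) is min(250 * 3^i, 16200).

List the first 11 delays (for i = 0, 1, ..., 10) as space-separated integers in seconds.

Answer: 250 750 2250 6750 16200 16200 16200 16200 16200 16200 16200

Derivation:
Computing each delay:
  i=0: min(250*3^0, 16200) = 250
  i=1: min(250*3^1, 16200) = 750
  i=2: min(250*3^2, 16200) = 2250
  i=3: min(250*3^3, 16200) = 6750
  i=4: min(250*3^4, 16200) = 16200
  i=5: min(250*3^5, 16200) = 16200
  i=6: min(250*3^6, 16200) = 16200
  i=7: min(250*3^7, 16200) = 16200
  i=8: min(250*3^8, 16200) = 16200
  i=9: min(250*3^9, 16200) = 16200
  i=10: min(250*3^10, 16200) = 16200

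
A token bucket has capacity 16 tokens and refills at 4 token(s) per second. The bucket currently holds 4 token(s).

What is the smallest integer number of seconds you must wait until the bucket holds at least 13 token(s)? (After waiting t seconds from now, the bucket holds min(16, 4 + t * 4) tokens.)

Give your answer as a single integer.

Answer: 3

Derivation:
Need 4 + t * 4 >= 13, so t >= 9/4.
Smallest integer t = ceil(9/4) = 3.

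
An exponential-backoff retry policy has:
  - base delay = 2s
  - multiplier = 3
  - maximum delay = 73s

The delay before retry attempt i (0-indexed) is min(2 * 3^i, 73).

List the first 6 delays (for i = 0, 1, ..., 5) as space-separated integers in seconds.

Answer: 2 6 18 54 73 73

Derivation:
Computing each delay:
  i=0: min(2*3^0, 73) = 2
  i=1: min(2*3^1, 73) = 6
  i=2: min(2*3^2, 73) = 18
  i=3: min(2*3^3, 73) = 54
  i=4: min(2*3^4, 73) = 73
  i=5: min(2*3^5, 73) = 73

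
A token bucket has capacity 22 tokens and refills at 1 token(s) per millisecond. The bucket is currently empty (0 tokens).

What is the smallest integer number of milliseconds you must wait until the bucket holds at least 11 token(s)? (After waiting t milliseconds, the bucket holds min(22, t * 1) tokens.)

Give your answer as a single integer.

Answer: 11

Derivation:
Need t * 1 >= 11, so t >= 11/1.
Smallest integer t = ceil(11/1) = 11.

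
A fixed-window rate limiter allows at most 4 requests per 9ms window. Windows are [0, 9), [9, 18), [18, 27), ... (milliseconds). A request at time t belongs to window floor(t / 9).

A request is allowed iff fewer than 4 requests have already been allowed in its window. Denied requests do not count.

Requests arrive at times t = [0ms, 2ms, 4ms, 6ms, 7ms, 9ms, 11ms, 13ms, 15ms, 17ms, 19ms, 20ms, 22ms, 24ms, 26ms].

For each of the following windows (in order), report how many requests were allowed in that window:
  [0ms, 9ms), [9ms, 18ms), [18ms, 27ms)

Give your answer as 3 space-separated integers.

Answer: 4 4 4

Derivation:
Processing requests:
  req#1 t=0ms (window 0): ALLOW
  req#2 t=2ms (window 0): ALLOW
  req#3 t=4ms (window 0): ALLOW
  req#4 t=6ms (window 0): ALLOW
  req#5 t=7ms (window 0): DENY
  req#6 t=9ms (window 1): ALLOW
  req#7 t=11ms (window 1): ALLOW
  req#8 t=13ms (window 1): ALLOW
  req#9 t=15ms (window 1): ALLOW
  req#10 t=17ms (window 1): DENY
  req#11 t=19ms (window 2): ALLOW
  req#12 t=20ms (window 2): ALLOW
  req#13 t=22ms (window 2): ALLOW
  req#14 t=24ms (window 2): ALLOW
  req#15 t=26ms (window 2): DENY

Allowed counts by window: 4 4 4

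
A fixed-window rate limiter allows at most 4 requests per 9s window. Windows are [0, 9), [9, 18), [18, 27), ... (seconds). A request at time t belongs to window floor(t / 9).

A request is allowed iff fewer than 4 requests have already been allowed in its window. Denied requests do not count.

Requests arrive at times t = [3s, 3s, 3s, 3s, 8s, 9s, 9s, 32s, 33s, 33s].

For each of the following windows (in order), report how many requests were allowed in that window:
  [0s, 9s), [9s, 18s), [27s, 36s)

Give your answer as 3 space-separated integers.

Processing requests:
  req#1 t=3s (window 0): ALLOW
  req#2 t=3s (window 0): ALLOW
  req#3 t=3s (window 0): ALLOW
  req#4 t=3s (window 0): ALLOW
  req#5 t=8s (window 0): DENY
  req#6 t=9s (window 1): ALLOW
  req#7 t=9s (window 1): ALLOW
  req#8 t=32s (window 3): ALLOW
  req#9 t=33s (window 3): ALLOW
  req#10 t=33s (window 3): ALLOW

Allowed counts by window: 4 2 3

Answer: 4 2 3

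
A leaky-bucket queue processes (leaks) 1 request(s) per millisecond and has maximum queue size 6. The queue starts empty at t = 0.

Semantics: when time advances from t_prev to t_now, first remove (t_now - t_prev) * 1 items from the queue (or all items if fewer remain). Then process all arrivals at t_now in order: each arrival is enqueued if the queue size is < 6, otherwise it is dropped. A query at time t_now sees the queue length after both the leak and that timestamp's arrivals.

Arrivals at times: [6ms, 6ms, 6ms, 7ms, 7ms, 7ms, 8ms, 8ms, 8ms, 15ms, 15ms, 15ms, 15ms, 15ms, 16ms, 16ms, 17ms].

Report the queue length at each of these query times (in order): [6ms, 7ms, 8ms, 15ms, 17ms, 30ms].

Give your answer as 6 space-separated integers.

Answer: 3 5 6 5 6 0

Derivation:
Queue lengths at query times:
  query t=6ms: backlog = 3
  query t=7ms: backlog = 5
  query t=8ms: backlog = 6
  query t=15ms: backlog = 5
  query t=17ms: backlog = 6
  query t=30ms: backlog = 0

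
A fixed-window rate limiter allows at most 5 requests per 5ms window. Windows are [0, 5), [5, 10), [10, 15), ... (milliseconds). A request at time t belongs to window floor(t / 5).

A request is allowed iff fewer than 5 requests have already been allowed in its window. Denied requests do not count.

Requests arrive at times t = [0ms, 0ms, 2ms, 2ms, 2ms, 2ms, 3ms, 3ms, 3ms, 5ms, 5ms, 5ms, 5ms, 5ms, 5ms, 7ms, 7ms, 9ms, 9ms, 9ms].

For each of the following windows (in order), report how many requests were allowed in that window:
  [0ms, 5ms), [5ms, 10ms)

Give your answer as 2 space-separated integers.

Processing requests:
  req#1 t=0ms (window 0): ALLOW
  req#2 t=0ms (window 0): ALLOW
  req#3 t=2ms (window 0): ALLOW
  req#4 t=2ms (window 0): ALLOW
  req#5 t=2ms (window 0): ALLOW
  req#6 t=2ms (window 0): DENY
  req#7 t=3ms (window 0): DENY
  req#8 t=3ms (window 0): DENY
  req#9 t=3ms (window 0): DENY
  req#10 t=5ms (window 1): ALLOW
  req#11 t=5ms (window 1): ALLOW
  req#12 t=5ms (window 1): ALLOW
  req#13 t=5ms (window 1): ALLOW
  req#14 t=5ms (window 1): ALLOW
  req#15 t=5ms (window 1): DENY
  req#16 t=7ms (window 1): DENY
  req#17 t=7ms (window 1): DENY
  req#18 t=9ms (window 1): DENY
  req#19 t=9ms (window 1): DENY
  req#20 t=9ms (window 1): DENY

Allowed counts by window: 5 5

Answer: 5 5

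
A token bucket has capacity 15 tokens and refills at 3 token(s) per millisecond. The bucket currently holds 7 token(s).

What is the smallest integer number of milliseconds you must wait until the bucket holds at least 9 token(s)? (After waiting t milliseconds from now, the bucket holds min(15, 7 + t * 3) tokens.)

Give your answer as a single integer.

Answer: 1

Derivation:
Need 7 + t * 3 >= 9, so t >= 2/3.
Smallest integer t = ceil(2/3) = 1.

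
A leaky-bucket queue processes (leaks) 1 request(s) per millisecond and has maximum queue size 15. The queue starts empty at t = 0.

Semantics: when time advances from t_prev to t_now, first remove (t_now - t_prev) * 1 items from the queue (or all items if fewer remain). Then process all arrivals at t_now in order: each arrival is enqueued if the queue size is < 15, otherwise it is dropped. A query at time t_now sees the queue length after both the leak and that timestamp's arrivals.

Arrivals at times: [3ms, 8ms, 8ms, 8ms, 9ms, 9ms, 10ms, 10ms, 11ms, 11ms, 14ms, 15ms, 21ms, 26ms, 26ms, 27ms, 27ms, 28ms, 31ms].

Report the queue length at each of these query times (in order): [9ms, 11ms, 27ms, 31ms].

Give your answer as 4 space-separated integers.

Answer: 4 6 3 1

Derivation:
Queue lengths at query times:
  query t=9ms: backlog = 4
  query t=11ms: backlog = 6
  query t=27ms: backlog = 3
  query t=31ms: backlog = 1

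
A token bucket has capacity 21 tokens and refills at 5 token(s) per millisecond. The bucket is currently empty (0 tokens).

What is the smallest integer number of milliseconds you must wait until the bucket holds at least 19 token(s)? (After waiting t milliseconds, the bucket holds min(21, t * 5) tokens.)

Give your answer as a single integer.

Need t * 5 >= 19, so t >= 19/5.
Smallest integer t = ceil(19/5) = 4.

Answer: 4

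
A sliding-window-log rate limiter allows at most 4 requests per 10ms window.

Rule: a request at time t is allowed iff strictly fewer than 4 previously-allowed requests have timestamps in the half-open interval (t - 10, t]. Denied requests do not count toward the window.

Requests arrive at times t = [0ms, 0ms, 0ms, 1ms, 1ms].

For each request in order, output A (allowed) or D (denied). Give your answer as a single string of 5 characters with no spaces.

Answer: AAAAD

Derivation:
Tracking allowed requests in the window:
  req#1 t=0ms: ALLOW
  req#2 t=0ms: ALLOW
  req#3 t=0ms: ALLOW
  req#4 t=1ms: ALLOW
  req#5 t=1ms: DENY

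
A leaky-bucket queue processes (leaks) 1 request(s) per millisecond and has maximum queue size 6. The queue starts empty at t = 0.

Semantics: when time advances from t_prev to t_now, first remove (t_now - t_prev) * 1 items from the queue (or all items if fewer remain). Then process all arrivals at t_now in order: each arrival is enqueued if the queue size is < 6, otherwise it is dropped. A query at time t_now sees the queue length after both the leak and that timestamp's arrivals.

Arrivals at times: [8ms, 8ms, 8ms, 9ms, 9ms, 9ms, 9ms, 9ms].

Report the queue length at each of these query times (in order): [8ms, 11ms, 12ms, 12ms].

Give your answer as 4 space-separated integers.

Answer: 3 4 3 3

Derivation:
Queue lengths at query times:
  query t=8ms: backlog = 3
  query t=11ms: backlog = 4
  query t=12ms: backlog = 3
  query t=12ms: backlog = 3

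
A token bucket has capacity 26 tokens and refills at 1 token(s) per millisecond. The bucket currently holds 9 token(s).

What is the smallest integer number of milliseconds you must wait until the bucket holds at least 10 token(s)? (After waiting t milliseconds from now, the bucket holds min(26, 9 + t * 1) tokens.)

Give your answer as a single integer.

Need 9 + t * 1 >= 10, so t >= 1/1.
Smallest integer t = ceil(1/1) = 1.

Answer: 1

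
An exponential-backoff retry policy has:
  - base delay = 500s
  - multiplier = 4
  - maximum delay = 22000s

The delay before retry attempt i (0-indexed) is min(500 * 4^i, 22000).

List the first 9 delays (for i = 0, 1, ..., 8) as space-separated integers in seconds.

Answer: 500 2000 8000 22000 22000 22000 22000 22000 22000

Derivation:
Computing each delay:
  i=0: min(500*4^0, 22000) = 500
  i=1: min(500*4^1, 22000) = 2000
  i=2: min(500*4^2, 22000) = 8000
  i=3: min(500*4^3, 22000) = 22000
  i=4: min(500*4^4, 22000) = 22000
  i=5: min(500*4^5, 22000) = 22000
  i=6: min(500*4^6, 22000) = 22000
  i=7: min(500*4^7, 22000) = 22000
  i=8: min(500*4^8, 22000) = 22000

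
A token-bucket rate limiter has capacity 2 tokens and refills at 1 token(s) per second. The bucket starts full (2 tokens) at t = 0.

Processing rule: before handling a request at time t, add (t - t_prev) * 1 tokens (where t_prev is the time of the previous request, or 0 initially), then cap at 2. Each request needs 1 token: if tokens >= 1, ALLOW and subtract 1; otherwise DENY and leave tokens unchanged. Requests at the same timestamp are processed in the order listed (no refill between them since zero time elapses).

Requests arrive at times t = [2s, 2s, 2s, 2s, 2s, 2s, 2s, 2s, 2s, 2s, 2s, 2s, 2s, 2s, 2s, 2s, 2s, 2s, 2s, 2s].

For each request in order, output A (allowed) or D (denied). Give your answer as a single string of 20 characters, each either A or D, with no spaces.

Simulating step by step:
  req#1 t=2s: ALLOW
  req#2 t=2s: ALLOW
  req#3 t=2s: DENY
  req#4 t=2s: DENY
  req#5 t=2s: DENY
  req#6 t=2s: DENY
  req#7 t=2s: DENY
  req#8 t=2s: DENY
  req#9 t=2s: DENY
  req#10 t=2s: DENY
  req#11 t=2s: DENY
  req#12 t=2s: DENY
  req#13 t=2s: DENY
  req#14 t=2s: DENY
  req#15 t=2s: DENY
  req#16 t=2s: DENY
  req#17 t=2s: DENY
  req#18 t=2s: DENY
  req#19 t=2s: DENY
  req#20 t=2s: DENY

Answer: AADDDDDDDDDDDDDDDDDD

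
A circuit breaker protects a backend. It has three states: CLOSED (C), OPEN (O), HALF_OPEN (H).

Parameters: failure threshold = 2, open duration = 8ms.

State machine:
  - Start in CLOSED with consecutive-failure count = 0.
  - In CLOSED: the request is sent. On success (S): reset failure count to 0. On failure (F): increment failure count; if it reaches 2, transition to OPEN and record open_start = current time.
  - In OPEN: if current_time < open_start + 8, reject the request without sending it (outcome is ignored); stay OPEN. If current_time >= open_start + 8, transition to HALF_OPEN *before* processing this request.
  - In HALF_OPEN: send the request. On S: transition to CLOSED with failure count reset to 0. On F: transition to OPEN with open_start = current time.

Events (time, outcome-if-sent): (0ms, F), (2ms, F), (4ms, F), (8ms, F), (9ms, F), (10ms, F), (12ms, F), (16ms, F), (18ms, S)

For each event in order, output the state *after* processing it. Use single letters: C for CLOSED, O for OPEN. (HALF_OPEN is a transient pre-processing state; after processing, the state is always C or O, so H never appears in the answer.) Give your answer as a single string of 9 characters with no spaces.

State after each event:
  event#1 t=0ms outcome=F: state=CLOSED
  event#2 t=2ms outcome=F: state=OPEN
  event#3 t=4ms outcome=F: state=OPEN
  event#4 t=8ms outcome=F: state=OPEN
  event#5 t=9ms outcome=F: state=OPEN
  event#6 t=10ms outcome=F: state=OPEN
  event#7 t=12ms outcome=F: state=OPEN
  event#8 t=16ms outcome=F: state=OPEN
  event#9 t=18ms outcome=S: state=CLOSED

Answer: COOOOOOOC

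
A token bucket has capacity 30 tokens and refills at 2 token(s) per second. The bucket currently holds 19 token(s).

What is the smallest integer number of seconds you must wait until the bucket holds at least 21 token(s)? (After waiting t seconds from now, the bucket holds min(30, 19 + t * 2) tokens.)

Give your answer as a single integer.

Answer: 1

Derivation:
Need 19 + t * 2 >= 21, so t >= 2/2.
Smallest integer t = ceil(2/2) = 1.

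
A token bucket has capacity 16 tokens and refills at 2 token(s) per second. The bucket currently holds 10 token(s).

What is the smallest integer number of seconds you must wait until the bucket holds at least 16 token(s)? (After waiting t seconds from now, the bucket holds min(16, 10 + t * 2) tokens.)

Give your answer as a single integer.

Answer: 3

Derivation:
Need 10 + t * 2 >= 16, so t >= 6/2.
Smallest integer t = ceil(6/2) = 3.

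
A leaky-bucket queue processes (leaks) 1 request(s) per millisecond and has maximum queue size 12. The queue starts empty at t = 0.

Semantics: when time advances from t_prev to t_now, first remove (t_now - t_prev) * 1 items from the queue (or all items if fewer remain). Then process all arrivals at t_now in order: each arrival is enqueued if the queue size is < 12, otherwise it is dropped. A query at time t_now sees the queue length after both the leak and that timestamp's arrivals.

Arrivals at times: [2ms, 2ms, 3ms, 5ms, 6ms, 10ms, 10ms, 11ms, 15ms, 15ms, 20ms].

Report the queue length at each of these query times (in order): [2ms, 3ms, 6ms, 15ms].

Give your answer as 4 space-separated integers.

Queue lengths at query times:
  query t=2ms: backlog = 2
  query t=3ms: backlog = 2
  query t=6ms: backlog = 1
  query t=15ms: backlog = 2

Answer: 2 2 1 2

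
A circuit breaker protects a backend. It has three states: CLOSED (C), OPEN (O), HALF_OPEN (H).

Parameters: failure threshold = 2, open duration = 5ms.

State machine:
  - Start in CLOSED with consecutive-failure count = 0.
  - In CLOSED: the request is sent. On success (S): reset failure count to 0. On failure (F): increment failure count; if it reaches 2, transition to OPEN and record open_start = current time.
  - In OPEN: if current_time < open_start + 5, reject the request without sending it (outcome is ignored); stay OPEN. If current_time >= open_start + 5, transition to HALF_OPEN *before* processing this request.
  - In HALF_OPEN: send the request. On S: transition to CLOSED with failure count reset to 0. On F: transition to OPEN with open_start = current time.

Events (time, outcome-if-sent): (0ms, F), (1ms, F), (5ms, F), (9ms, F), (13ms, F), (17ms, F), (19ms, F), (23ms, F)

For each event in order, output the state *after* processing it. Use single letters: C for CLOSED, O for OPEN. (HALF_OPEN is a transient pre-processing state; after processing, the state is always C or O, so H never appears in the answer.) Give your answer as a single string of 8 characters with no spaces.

State after each event:
  event#1 t=0ms outcome=F: state=CLOSED
  event#2 t=1ms outcome=F: state=OPEN
  event#3 t=5ms outcome=F: state=OPEN
  event#4 t=9ms outcome=F: state=OPEN
  event#5 t=13ms outcome=F: state=OPEN
  event#6 t=17ms outcome=F: state=OPEN
  event#7 t=19ms outcome=F: state=OPEN
  event#8 t=23ms outcome=F: state=OPEN

Answer: COOOOOOO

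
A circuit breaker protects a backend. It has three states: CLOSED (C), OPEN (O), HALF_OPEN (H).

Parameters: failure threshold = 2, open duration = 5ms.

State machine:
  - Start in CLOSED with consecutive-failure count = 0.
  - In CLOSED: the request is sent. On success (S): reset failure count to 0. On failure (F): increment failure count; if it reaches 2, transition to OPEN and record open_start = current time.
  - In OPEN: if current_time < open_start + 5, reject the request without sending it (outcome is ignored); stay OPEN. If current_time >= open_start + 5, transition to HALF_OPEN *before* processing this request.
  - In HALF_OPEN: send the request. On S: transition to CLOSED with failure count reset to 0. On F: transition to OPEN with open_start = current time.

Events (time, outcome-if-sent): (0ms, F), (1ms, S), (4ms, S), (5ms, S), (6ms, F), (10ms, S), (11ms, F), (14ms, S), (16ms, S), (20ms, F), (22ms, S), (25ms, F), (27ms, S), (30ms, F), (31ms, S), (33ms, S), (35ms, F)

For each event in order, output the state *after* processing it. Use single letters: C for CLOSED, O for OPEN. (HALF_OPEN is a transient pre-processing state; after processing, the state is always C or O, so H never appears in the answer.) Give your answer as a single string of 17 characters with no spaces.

State after each event:
  event#1 t=0ms outcome=F: state=CLOSED
  event#2 t=1ms outcome=S: state=CLOSED
  event#3 t=4ms outcome=S: state=CLOSED
  event#4 t=5ms outcome=S: state=CLOSED
  event#5 t=6ms outcome=F: state=CLOSED
  event#6 t=10ms outcome=S: state=CLOSED
  event#7 t=11ms outcome=F: state=CLOSED
  event#8 t=14ms outcome=S: state=CLOSED
  event#9 t=16ms outcome=S: state=CLOSED
  event#10 t=20ms outcome=F: state=CLOSED
  event#11 t=22ms outcome=S: state=CLOSED
  event#12 t=25ms outcome=F: state=CLOSED
  event#13 t=27ms outcome=S: state=CLOSED
  event#14 t=30ms outcome=F: state=CLOSED
  event#15 t=31ms outcome=S: state=CLOSED
  event#16 t=33ms outcome=S: state=CLOSED
  event#17 t=35ms outcome=F: state=CLOSED

Answer: CCCCCCCCCCCCCCCCC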